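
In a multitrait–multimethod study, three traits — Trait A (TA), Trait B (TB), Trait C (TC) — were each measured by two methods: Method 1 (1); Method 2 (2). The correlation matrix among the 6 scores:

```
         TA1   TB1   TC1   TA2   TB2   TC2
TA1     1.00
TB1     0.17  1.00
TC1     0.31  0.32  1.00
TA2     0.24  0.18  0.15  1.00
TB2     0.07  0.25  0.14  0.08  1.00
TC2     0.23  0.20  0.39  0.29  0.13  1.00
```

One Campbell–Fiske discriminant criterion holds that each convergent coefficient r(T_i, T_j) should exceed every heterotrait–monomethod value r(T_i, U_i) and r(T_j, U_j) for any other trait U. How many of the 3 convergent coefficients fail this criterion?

2

Checking each validity diagonal entry against its comparison values:
TA (methods 1·2): 0.24 vs {0.17, 0.08, 0.31, 0.29} → fail.
TB (methods 1·2): 0.25 vs {0.17, 0.08, 0.32, 0.13} → fail.
TC (methods 1·2): 0.39 vs {0.31, 0.29, 0.32, 0.13} → pass.
2 of 3 fail.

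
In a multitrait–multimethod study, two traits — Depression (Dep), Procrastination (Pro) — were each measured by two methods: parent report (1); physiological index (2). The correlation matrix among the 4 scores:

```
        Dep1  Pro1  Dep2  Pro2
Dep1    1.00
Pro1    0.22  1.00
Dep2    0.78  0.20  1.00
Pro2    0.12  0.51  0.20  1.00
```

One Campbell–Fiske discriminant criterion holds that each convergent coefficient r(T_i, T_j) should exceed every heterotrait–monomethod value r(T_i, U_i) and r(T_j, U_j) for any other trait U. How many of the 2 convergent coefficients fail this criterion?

0

Convergent coefficients and their comparison sets:
Dep (methods 1·2): 0.78 vs {0.22, 0.20} → pass.
Pro (methods 1·2): 0.51 vs {0.22, 0.20} → pass.
0 of 2 fail.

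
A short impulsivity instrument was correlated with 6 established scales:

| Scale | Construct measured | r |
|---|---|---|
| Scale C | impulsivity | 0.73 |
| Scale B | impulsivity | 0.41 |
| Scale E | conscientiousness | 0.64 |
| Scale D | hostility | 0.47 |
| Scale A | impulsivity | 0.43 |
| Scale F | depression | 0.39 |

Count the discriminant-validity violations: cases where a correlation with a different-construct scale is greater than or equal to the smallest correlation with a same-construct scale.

2

Convergent (same construct = impulsivity): Scale C, Scale B, Scale A.
Smallest convergent = 0.41. Discriminant values: 0.64, 0.47, 0.39; count ≥ 0.41 → 2.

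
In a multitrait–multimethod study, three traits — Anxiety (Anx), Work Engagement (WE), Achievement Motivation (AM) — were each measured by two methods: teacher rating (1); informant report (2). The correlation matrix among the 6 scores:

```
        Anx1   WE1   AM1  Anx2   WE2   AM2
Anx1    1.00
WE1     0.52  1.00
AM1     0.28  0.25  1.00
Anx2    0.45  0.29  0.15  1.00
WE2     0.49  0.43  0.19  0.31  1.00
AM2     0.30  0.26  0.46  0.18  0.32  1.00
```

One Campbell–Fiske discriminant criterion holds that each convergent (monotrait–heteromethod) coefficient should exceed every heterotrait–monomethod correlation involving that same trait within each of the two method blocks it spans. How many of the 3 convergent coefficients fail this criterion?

2

Checking each validity diagonal entry against its comparison values:
Anx (methods 1·2): 0.45 vs {0.52, 0.31, 0.28, 0.18} → fail.
WE (methods 1·2): 0.43 vs {0.52, 0.31, 0.25, 0.32} → fail.
AM (methods 1·2): 0.46 vs {0.28, 0.18, 0.25, 0.32} → pass.
2 of 3 fail.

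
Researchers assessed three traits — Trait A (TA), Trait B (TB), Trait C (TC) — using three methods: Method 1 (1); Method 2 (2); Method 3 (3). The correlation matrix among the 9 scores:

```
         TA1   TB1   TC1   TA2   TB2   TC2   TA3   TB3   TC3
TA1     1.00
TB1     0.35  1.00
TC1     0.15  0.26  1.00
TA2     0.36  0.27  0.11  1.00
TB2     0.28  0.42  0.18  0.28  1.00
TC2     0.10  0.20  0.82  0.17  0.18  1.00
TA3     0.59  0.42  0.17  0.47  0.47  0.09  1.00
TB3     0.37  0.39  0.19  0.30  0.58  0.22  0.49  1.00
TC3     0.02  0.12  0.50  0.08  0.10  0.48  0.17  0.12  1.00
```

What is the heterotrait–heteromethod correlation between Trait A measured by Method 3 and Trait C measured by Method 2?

0.09

Different traits and methods: r(TA3, TC2) = 0.09.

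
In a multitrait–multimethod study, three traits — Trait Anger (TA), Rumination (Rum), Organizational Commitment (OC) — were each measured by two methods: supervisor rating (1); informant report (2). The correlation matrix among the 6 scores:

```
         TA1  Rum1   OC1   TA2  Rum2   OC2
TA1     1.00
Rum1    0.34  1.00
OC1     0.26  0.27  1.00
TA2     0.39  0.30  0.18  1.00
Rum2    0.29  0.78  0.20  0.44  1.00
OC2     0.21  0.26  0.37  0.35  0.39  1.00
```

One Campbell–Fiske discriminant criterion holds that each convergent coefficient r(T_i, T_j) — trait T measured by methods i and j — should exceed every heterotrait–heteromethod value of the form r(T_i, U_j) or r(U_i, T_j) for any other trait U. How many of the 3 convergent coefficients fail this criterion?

Each convergent coefficient versus the relevant comparison correlations:
TA (methods 1·2): 0.39 vs {0.29, 0.30, 0.21, 0.18} → pass.
Rum (methods 1·2): 0.78 vs {0.30, 0.29, 0.26, 0.20} → pass.
OC (methods 1·2): 0.37 vs {0.18, 0.21, 0.20, 0.26} → pass.
0 of 3 fail.

0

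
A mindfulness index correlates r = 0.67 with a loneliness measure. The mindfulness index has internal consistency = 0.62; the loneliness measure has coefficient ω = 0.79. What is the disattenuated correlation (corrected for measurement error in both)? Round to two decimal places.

0.96

r_true = r_obs / √(r_xx · r_yy) = 0.67 / √(0.62 × 0.79) = 0.67 / √0.4898 = 0.67 / 0.6999 ≈ 0.96.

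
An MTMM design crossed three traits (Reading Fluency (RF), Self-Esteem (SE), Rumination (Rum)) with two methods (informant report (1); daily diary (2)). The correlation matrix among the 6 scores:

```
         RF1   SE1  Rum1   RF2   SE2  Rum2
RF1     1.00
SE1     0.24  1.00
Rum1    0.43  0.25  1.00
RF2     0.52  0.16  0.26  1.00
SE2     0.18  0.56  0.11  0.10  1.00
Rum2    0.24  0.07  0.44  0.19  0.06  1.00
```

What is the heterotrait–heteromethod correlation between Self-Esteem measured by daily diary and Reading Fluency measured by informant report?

0.18

Different traits and methods: r(SE2, RF1) = 0.18.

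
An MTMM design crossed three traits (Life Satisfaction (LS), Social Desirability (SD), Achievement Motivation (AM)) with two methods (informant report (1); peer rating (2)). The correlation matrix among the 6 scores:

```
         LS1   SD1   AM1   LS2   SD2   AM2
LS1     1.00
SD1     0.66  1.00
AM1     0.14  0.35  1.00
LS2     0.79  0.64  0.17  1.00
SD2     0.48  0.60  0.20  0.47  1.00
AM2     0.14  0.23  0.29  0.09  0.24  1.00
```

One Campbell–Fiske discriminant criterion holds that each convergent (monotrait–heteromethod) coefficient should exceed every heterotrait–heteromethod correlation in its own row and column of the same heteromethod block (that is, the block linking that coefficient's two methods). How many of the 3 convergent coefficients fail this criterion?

1

Checking each validity diagonal entry against its comparison values:
LS (methods 1·2): 0.79 vs {0.48, 0.64, 0.14, 0.17} → pass.
SD (methods 1·2): 0.60 vs {0.64, 0.48, 0.23, 0.20} → fail.
AM (methods 1·2): 0.29 vs {0.17, 0.14, 0.20, 0.23} → pass.
1 of 3 fail.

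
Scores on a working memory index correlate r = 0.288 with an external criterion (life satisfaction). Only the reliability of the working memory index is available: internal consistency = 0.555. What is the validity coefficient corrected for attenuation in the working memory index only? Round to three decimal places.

0.387

Single correction: r_c = r_obs / √r_xx = 0.288 / √0.555 = 0.288 / 0.7450 ≈ 0.387.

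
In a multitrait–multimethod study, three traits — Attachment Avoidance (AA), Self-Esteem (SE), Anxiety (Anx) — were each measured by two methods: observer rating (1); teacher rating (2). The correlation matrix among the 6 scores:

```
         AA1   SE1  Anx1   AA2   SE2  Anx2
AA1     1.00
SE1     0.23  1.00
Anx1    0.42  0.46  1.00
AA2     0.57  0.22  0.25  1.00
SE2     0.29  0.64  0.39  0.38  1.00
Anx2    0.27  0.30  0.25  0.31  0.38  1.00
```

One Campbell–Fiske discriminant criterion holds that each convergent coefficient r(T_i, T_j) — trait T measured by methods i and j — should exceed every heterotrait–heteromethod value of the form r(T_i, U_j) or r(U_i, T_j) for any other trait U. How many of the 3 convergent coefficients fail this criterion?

Each convergent coefficient versus the relevant comparison correlations:
AA (methods 1·2): 0.57 vs {0.29, 0.22, 0.27, 0.25} → pass.
SE (methods 1·2): 0.64 vs {0.22, 0.29, 0.30, 0.39} → pass.
Anx (methods 1·2): 0.25 vs {0.25, 0.27, 0.39, 0.30} → fail.
1 of 3 fail.

1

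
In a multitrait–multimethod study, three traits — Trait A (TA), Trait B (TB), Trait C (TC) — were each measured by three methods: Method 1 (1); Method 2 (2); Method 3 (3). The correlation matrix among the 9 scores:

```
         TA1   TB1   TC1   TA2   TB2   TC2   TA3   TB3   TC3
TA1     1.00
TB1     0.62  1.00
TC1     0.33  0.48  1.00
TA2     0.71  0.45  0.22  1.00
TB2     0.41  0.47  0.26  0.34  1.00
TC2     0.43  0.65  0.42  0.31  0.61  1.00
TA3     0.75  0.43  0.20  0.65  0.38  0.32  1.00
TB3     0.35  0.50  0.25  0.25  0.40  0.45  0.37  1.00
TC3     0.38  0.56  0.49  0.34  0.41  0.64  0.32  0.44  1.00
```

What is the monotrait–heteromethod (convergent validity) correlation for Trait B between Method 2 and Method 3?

Same trait (TB), different methods: r(TB2, TB3) = 0.40.

0.40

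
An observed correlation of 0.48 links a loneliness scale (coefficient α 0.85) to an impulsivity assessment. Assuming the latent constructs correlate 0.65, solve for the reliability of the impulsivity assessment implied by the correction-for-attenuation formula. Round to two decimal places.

0.64

r_true = r_obs / √(r_xx · r_yy) ⇒ 0.65 = 0.48 / √(0.85 · r_yy).
√(0.85 · r_yy) = 0.48 / 0.65 = 0.7385; 0.85 · r_yy = 0.5454; r_yy = 0.5454 / 0.85 ≈ 0.64.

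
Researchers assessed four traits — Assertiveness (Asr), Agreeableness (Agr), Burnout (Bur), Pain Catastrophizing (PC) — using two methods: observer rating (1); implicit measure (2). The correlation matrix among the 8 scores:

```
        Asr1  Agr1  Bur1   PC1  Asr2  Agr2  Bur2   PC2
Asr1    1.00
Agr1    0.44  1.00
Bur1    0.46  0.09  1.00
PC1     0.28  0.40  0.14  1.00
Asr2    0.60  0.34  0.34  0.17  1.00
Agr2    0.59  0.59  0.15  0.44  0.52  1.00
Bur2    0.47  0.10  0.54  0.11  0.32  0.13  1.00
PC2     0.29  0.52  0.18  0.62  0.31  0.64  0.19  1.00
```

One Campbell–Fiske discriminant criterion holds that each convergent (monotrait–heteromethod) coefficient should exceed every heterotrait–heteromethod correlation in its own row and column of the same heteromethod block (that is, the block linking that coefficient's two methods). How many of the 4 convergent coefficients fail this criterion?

1

Each convergent coefficient versus the relevant comparison correlations:
Asr (methods 1·2): 0.60 vs {0.59, 0.34, 0.47, 0.34, 0.29, 0.17} → pass.
Agr (methods 1·2): 0.59 vs {0.34, 0.59, 0.10, 0.15, 0.52, 0.44} → fail.
Bur (methods 1·2): 0.54 vs {0.34, 0.47, 0.15, 0.10, 0.18, 0.11} → pass.
PC (methods 1·2): 0.62 vs {0.17, 0.29, 0.44, 0.52, 0.11, 0.18} → pass.
1 of 4 fail.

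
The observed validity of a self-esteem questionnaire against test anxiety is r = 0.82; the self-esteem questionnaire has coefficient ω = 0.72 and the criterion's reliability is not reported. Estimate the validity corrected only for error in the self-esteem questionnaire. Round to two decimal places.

0.97

Single correction: r_c = r_obs / √r_xx = 0.82 / √0.72 = 0.82 / 0.8485 ≈ 0.97.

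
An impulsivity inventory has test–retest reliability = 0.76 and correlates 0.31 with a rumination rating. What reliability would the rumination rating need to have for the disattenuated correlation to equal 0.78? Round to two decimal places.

r_true = r_obs / √(r_xx · r_yy) ⇒ 0.78 = 0.31 / √(0.76 · r_yy).
√(0.76 · r_yy) = 0.31 / 0.78 = 0.3974; 0.76 · r_yy = 0.1579; r_yy = 0.1579 / 0.76 ≈ 0.21.

0.21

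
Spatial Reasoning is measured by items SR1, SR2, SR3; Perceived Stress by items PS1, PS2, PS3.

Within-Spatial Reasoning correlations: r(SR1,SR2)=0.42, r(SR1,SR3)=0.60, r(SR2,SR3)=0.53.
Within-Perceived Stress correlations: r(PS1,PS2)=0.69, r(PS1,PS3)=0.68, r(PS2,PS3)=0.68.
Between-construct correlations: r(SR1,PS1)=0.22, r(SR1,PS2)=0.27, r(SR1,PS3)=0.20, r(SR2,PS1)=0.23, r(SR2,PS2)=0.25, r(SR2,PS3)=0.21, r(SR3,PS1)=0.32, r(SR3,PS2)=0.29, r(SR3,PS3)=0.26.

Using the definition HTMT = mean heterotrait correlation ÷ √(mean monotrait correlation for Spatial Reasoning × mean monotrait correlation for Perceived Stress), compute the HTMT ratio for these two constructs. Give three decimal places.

Mean between = 2.25/9 = 0.2500.
Mean within-SR = 1.55/3 = 0.5167; mean within-PS = 2.05/3 = 0.6833.
Geometric mean = √(0.5167 × 0.6833) = 0.5942.
HTMT = 0.2500 / 0.5942 = 0.421.

0.421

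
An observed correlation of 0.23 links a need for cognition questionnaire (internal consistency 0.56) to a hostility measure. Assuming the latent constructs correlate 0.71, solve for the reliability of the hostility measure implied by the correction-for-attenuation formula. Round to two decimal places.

r_true = r_obs / √(r_xx · r_yy) ⇒ 0.71 = 0.23 / √(0.56 · r_yy).
√(0.56 · r_yy) = 0.23 / 0.71 = 0.3239; 0.56 · r_yy = 0.1049; r_yy = 0.1049 / 0.56 ≈ 0.19.

0.19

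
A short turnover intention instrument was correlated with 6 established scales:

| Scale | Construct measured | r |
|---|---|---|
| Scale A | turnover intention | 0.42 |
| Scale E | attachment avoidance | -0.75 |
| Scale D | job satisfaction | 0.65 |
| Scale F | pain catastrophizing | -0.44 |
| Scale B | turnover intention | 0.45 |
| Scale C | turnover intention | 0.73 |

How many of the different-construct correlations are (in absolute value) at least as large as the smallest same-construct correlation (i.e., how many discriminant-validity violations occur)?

Convergent (same construct = turnover intention): Scale A, Scale B, Scale C.
Smallest convergent = 0.42. Discriminant |r|: 0.75, 0.65, 0.44; count ≥ 0.42 → 3.

3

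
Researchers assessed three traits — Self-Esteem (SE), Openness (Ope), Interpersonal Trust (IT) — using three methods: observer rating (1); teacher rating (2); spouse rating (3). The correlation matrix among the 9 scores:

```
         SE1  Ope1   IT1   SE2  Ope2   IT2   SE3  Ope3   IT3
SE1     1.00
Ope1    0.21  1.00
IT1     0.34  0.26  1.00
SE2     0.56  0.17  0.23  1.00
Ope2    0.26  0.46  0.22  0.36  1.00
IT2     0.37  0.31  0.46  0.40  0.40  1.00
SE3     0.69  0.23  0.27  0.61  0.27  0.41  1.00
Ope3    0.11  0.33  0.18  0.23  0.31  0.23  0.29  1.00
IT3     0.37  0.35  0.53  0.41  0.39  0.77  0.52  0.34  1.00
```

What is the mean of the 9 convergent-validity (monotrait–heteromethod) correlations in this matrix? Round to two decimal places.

Convergent values: 0.56, 0.69, 0.61, 0.46, 0.33, 0.31, 0.46, 0.53, 0.77; mean = 4.72/9 = 0.52.

0.52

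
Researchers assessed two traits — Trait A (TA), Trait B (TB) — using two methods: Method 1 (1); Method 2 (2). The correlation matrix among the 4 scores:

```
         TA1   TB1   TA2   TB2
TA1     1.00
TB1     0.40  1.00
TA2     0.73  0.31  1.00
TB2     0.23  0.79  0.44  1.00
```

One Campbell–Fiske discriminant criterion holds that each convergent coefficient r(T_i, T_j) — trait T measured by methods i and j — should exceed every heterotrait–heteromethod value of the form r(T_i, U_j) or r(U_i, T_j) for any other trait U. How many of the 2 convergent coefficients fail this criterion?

0

Checking each validity diagonal entry against its comparison values:
TA (methods 1·2): 0.73 vs {0.23, 0.31} → pass.
TB (methods 1·2): 0.79 vs {0.31, 0.23} → pass.
0 of 2 fail.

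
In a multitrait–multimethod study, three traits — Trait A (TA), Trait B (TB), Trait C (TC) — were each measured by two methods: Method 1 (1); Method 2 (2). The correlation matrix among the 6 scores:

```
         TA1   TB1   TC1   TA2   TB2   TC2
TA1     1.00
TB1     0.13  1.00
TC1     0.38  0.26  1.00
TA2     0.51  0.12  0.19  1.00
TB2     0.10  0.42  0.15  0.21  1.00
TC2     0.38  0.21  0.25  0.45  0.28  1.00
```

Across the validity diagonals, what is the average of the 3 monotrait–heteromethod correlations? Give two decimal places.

0.39

Convergent values: 0.51, 0.42, 0.25; mean = 1.18/3 = 0.39.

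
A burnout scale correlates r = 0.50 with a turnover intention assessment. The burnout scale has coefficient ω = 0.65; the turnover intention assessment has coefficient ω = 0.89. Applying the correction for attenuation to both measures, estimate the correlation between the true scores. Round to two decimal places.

0.66

r_true = r_obs / √(r_xx · r_yy) = 0.50 / √(0.65 × 0.89) = 0.50 / √0.5785 = 0.50 / 0.7606 ≈ 0.66.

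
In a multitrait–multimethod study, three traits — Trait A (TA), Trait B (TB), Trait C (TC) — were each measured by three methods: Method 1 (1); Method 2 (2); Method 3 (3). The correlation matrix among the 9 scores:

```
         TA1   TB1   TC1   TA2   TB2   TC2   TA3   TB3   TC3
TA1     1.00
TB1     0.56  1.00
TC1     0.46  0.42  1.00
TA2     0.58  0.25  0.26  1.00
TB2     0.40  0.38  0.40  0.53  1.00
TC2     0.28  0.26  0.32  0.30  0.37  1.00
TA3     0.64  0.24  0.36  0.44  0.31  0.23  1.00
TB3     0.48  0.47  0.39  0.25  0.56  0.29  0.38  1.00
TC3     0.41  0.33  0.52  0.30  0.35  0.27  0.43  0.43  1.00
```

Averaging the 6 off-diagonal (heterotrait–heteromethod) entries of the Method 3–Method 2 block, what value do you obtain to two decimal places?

HTHM values (method 3 × method 2): 0.31, 0.23, 0.25, 0.29, 0.30, 0.35; mean = 1.73/6 = 0.29.

0.29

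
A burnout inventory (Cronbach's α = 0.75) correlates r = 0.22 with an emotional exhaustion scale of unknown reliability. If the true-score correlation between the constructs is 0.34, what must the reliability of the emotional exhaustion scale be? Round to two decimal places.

0.56

r_true = r_obs / √(r_xx · r_yy) ⇒ 0.34 = 0.22 / √(0.75 · r_yy).
√(0.75 · r_yy) = 0.22 / 0.34 = 0.6471; 0.75 · r_yy = 0.4187; r_yy = 0.4187 / 0.75 ≈ 0.56.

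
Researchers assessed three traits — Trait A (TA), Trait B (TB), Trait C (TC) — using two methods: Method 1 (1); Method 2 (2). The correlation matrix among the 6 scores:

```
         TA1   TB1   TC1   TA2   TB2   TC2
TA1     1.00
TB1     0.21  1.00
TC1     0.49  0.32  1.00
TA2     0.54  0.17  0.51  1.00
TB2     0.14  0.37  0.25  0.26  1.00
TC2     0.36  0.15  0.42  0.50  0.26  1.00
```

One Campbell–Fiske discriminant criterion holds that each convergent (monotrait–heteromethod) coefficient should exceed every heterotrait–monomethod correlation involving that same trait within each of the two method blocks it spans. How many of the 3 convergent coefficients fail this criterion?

Convergent coefficients and their comparison sets:
TA (methods 1·2): 0.54 vs {0.21, 0.26, 0.49, 0.50} → pass.
TB (methods 1·2): 0.37 vs {0.21, 0.26, 0.32, 0.26} → pass.
TC (methods 1·2): 0.42 vs {0.49, 0.50, 0.32, 0.26} → fail.
1 of 3 fail.

1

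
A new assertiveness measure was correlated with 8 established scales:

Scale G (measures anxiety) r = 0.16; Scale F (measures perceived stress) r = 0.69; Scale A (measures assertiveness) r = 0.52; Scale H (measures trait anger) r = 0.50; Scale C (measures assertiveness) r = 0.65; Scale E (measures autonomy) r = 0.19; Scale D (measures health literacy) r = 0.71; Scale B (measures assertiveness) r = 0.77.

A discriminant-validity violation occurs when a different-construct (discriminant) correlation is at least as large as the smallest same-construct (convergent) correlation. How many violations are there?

2

Convergent (same construct = assertiveness): Scale A, Scale C, Scale B.
Smallest convergent = 0.52. Discriminant values: 0.16, 0.69, 0.50, 0.19, 0.71; count ≥ 0.52 → 2.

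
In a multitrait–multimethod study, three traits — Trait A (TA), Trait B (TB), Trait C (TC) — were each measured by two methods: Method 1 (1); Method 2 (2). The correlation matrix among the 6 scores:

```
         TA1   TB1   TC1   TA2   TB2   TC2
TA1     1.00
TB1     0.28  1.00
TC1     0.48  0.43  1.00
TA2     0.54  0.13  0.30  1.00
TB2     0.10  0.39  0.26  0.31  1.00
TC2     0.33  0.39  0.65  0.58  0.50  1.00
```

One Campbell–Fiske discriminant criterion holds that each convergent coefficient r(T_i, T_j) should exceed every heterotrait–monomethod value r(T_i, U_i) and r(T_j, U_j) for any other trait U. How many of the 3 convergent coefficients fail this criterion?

2

Convergent coefficients and their comparison sets:
TA (methods 1·2): 0.54 vs {0.28, 0.31, 0.48, 0.58} → fail.
TB (methods 1·2): 0.39 vs {0.28, 0.31, 0.43, 0.50} → fail.
TC (methods 1·2): 0.65 vs {0.48, 0.58, 0.43, 0.50} → pass.
2 of 3 fail.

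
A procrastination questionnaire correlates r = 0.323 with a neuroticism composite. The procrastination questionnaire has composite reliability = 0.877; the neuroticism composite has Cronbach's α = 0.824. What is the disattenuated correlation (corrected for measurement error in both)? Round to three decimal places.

r_true = r_obs / √(r_xx · r_yy) = 0.323 / √(0.877 × 0.824) = 0.323 / √0.722648 = 0.323 / 0.8501 ≈ 0.380.

0.380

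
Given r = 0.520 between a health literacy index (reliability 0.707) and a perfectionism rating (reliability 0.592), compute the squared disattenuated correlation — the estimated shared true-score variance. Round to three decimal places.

0.646

Disattenuated r = 0.520 / √(0.707 × 0.592) = 0.520 / 0.6469 = 0.8038.
Shared true-score variance = 0.8038² = 0.6461 ≈ 0.646.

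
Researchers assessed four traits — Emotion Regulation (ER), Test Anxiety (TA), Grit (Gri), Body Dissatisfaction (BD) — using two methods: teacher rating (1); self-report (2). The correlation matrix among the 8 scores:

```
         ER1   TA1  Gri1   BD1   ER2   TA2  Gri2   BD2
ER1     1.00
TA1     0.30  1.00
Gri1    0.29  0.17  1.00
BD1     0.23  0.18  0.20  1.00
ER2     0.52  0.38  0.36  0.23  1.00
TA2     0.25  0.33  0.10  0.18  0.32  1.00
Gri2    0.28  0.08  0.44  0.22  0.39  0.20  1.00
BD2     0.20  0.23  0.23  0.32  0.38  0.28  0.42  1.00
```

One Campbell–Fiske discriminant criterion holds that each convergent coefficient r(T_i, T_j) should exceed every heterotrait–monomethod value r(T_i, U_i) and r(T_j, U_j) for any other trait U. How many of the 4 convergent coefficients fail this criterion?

1

Checking each validity diagonal entry against its comparison values:
ER (methods 1·2): 0.52 vs {0.30, 0.32, 0.29, 0.39, 0.23, 0.38} → pass.
TA (methods 1·2): 0.33 vs {0.30, 0.32, 0.17, 0.20, 0.18, 0.28} → pass.
Gri (methods 1·2): 0.44 vs {0.29, 0.39, 0.17, 0.20, 0.20, 0.42} → pass.
BD (methods 1·2): 0.32 vs {0.23, 0.38, 0.18, 0.28, 0.20, 0.42} → fail.
1 of 4 fail.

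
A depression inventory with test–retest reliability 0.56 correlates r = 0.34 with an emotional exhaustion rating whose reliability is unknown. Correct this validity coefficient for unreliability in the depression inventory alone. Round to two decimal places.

0.45

Single correction: r_c = r_obs / √r_xx = 0.34 / √0.56 = 0.34 / 0.7483 ≈ 0.45.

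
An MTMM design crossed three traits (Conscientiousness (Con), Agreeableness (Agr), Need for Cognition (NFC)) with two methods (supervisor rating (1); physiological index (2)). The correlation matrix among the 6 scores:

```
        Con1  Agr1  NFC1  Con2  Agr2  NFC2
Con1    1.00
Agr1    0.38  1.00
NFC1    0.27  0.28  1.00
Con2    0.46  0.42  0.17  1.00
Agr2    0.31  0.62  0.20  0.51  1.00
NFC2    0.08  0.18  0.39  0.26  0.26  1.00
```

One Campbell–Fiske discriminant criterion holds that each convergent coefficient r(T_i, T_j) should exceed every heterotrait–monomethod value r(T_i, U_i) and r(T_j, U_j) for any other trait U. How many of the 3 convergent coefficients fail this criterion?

1

Each convergent coefficient versus the relevant comparison correlations:
Con (methods 1·2): 0.46 vs {0.38, 0.51, 0.27, 0.26} → fail.
Agr (methods 1·2): 0.62 vs {0.38, 0.51, 0.28, 0.26} → pass.
NFC (methods 1·2): 0.39 vs {0.27, 0.26, 0.28, 0.26} → pass.
1 of 3 fail.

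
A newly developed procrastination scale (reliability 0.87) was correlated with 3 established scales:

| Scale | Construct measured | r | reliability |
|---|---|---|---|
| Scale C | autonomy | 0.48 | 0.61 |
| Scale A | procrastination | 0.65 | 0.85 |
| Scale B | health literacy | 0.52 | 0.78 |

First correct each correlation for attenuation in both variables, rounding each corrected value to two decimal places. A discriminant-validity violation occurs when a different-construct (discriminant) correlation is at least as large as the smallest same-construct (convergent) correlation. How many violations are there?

Disattenuated r (r / √(r_scale · r_new)):
  Scale C (disc): 0.48 / √(0.61·0.87) = 0.66
  Scale A (conv): 0.65 / √(0.85·0.87) = 0.76
  Scale B (disc): 0.52 / √(0.78·0.87) = 0.63
Smallest convergent = 0.76. Discriminant values: 0.66, 0.63; count ≥ 0.76 → 0.

0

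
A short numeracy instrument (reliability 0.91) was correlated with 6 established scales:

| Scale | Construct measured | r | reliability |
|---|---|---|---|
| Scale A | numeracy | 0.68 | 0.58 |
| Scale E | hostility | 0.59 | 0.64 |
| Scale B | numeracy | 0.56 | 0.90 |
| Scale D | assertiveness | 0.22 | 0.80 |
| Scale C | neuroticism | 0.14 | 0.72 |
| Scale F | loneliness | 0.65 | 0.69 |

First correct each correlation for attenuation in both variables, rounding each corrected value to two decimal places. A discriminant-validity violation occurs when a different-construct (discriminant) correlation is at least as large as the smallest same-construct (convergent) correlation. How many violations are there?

Disattenuated r (r / √(r_scale · r_new)):
  Scale A (conv): 0.68 / √(0.58·0.91) = 0.94
  Scale E (disc): 0.59 / √(0.64·0.91) = 0.77
  Scale B (conv): 0.56 / √(0.90·0.91) = 0.62
  Scale D (disc): 0.22 / √(0.80·0.91) = 0.26
  Scale C (disc): 0.14 / √(0.72·0.91) = 0.17
  Scale F (disc): 0.65 / √(0.69·0.91) = 0.82
Smallest convergent = 0.62. Discriminant values: 0.77, 0.26, 0.17, 0.82; count ≥ 0.62 → 2.

2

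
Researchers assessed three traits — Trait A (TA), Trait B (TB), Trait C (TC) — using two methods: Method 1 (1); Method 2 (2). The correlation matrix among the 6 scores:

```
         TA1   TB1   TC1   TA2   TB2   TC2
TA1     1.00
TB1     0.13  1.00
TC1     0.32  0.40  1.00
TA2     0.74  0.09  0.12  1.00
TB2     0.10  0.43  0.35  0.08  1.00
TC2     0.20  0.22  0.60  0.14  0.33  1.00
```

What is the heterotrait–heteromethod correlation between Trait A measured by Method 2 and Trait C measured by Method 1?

Different traits and methods: r(TA2, TC1) = 0.12.

0.12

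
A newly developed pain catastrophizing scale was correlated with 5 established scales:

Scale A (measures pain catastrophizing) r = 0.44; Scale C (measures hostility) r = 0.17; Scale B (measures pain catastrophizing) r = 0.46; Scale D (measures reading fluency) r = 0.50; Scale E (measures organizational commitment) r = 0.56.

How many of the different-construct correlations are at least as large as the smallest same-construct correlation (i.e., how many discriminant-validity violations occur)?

2

Convergent (same construct = pain catastrophizing): Scale A, Scale B.
Smallest convergent = 0.44. Discriminant values: 0.17, 0.50, 0.56; count ≥ 0.44 → 2.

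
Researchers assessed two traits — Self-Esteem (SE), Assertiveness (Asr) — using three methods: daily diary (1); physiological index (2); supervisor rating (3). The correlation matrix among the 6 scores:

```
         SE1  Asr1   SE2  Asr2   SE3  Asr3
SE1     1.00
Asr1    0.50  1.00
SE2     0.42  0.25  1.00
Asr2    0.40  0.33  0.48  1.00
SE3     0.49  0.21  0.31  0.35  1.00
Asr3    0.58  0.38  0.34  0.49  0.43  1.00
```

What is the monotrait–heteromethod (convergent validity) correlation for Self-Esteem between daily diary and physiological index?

Same trait (SE), different methods: r(SE1, SE2) = 0.42.

0.42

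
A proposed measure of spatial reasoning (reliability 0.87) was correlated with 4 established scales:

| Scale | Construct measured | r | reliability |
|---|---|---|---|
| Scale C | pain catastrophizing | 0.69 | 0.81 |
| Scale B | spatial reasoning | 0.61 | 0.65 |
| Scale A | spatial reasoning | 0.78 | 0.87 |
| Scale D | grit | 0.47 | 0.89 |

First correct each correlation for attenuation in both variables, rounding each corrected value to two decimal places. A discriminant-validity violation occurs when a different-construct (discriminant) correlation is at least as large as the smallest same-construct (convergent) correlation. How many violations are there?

1

Disattenuated r (r / √(r_scale · r_new)):
  Scale C (disc): 0.69 / √(0.81·0.87) = 0.82
  Scale B (conv): 0.61 / √(0.65·0.87) = 0.81
  Scale A (conv): 0.78 / √(0.87·0.87) = 0.90
  Scale D (disc): 0.47 / √(0.89·0.87) = 0.53
Smallest convergent = 0.81. Discriminant values: 0.82, 0.53; count ≥ 0.81 → 1.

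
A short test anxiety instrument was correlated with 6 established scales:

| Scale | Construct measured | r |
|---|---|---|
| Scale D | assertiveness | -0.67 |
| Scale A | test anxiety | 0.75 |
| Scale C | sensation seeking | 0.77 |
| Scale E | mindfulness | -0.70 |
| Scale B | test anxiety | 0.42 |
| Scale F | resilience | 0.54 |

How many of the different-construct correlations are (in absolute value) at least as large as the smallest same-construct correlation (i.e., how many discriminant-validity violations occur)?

4

Convergent (same construct = test anxiety): Scale A, Scale B.
Smallest convergent = 0.42. Discriminant |r|: 0.67, 0.77, 0.70, 0.54; count ≥ 0.42 → 4.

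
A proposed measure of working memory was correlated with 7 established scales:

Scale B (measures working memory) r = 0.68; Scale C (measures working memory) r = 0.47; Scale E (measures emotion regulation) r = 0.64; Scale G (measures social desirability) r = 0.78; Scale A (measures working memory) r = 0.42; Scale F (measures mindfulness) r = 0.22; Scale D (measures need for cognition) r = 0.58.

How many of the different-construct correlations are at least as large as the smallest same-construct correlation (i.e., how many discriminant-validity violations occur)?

Convergent (same construct = working memory): Scale B, Scale C, Scale A.
Smallest convergent = 0.42. Discriminant values: 0.64, 0.78, 0.22, 0.58; count ≥ 0.42 → 3.

3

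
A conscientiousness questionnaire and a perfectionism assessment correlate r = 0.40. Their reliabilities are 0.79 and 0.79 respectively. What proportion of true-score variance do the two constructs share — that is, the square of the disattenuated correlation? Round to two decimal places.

Disattenuated r = 0.40 / √(0.79 × 0.79) = 0.40 / 0.7900 = 0.5063.
Shared true-score variance = 0.5063² = 0.2563 ≈ 0.26.

0.26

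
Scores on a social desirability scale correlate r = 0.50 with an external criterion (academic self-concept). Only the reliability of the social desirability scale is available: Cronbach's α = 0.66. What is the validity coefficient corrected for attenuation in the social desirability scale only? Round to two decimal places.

0.62

Single correction: r_c = r_obs / √r_xx = 0.50 / √0.66 = 0.50 / 0.8124 ≈ 0.62.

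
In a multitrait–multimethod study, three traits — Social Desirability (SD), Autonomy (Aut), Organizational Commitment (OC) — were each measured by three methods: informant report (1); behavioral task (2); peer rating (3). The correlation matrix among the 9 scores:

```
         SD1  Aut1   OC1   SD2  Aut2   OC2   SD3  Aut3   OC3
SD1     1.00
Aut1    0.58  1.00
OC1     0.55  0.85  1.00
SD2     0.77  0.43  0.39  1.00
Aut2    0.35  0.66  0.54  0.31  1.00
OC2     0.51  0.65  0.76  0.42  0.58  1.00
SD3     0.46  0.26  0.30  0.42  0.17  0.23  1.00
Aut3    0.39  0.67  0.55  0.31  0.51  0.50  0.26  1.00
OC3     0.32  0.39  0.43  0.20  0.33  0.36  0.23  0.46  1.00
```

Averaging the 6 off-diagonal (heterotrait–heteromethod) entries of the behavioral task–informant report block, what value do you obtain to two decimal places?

HTHM values (method 2 × method 1): 0.43, 0.39, 0.35, 0.54, 0.51, 0.65; mean = 2.87/6 = 0.48.

0.48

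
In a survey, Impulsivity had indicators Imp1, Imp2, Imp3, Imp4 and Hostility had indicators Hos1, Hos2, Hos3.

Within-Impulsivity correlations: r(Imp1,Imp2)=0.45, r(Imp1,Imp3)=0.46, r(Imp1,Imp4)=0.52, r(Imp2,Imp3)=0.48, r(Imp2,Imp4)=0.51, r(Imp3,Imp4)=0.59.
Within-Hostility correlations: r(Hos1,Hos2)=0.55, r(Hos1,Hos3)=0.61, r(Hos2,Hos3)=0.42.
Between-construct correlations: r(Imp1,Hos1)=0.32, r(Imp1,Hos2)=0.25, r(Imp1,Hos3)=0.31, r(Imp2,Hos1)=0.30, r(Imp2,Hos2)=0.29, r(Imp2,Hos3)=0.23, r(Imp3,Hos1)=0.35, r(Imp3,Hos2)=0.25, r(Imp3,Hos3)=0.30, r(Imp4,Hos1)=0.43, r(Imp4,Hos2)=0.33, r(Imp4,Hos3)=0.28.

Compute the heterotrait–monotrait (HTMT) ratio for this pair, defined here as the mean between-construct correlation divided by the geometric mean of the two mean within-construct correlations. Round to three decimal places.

0.590

Mean heterotrait r = 3.64/12 = 0.3033.
Mean within-Imp = 3.01/6 = 0.5017; mean within-Hos = 1.58/3 = 0.5267.
Geometric mean = √(0.5017 × 0.5267) = 0.5140.
HTMT = 0.3033 / 0.5140 = 0.590.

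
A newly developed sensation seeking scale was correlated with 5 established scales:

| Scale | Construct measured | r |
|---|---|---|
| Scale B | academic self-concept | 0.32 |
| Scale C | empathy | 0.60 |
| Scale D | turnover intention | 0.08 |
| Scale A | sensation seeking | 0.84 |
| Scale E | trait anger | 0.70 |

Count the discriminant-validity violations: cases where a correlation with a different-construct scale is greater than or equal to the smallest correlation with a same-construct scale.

0

Convergent (same construct = sensation seeking): Scale A.
Smallest convergent = 0.84. Discriminant values: 0.32, 0.60, 0.08, 0.70; count ≥ 0.84 → 0.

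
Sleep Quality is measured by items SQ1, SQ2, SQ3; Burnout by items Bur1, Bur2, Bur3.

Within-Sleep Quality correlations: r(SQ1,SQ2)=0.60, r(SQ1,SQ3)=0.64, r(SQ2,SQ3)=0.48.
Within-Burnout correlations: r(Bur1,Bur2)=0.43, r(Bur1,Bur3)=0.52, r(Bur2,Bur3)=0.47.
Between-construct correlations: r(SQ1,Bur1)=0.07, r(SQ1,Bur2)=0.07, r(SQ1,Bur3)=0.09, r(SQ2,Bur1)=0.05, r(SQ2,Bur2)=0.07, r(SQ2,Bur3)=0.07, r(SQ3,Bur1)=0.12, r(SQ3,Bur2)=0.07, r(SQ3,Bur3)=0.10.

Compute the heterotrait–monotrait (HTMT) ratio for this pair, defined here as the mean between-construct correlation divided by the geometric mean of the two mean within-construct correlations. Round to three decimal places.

Mean between = 0.71/9 = 0.0789.
Mean within-SQ = 1.72/3 = 0.5733; mean within-Bur = 1.42/3 = 0.4733.
Geometric mean = √(0.5733 × 0.4733) = 0.5209.
HTMT = 0.0789 / 0.5209 = 0.151.

0.151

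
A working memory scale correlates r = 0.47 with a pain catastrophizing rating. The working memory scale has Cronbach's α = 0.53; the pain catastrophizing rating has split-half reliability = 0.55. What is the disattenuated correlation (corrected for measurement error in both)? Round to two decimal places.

r_true = r_obs / √(r_xx · r_yy) = 0.47 / √(0.53 × 0.55) = 0.47 / √0.2915 = 0.47 / 0.5399 ≈ 0.87.

0.87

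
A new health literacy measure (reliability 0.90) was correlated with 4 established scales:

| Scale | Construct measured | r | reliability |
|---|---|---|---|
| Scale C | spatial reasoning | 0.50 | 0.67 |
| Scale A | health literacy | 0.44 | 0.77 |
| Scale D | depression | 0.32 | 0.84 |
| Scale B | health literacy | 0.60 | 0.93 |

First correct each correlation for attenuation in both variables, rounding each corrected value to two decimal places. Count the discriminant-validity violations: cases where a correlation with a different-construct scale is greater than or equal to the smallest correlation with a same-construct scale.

Disattenuated r (r / √(r_scale · r_new)):
  Scale C (disc): 0.50 / √(0.67·0.90) = 0.64
  Scale A (conv): 0.44 / √(0.77·0.90) = 0.53
  Scale D (disc): 0.32 / √(0.84·0.90) = 0.37
  Scale B (conv): 0.60 / √(0.93·0.90) = 0.66
Smallest convergent = 0.53. Discriminant values: 0.64, 0.37; count ≥ 0.53 → 1.

1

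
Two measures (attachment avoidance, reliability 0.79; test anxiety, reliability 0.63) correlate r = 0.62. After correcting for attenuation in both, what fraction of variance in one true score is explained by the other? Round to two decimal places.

0.77

Disattenuated r = 0.62 / √(0.79 × 0.63) = 0.62 / 0.7055 = 0.8788.
Shared true-score variance = 0.8788² = 0.7723 ≈ 0.77.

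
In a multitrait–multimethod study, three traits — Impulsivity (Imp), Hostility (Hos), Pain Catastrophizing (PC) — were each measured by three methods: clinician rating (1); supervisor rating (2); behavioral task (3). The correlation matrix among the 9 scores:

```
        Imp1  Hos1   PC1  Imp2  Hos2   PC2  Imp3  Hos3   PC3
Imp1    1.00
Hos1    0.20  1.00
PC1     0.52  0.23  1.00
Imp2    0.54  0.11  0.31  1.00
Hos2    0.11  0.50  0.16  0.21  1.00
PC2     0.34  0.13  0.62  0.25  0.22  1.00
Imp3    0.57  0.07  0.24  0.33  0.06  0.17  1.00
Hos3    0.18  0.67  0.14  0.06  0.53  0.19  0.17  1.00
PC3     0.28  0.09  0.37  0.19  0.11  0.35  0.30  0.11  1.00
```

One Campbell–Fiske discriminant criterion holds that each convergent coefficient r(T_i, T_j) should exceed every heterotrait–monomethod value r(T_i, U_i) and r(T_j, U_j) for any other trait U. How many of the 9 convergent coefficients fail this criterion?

Each convergent coefficient versus the relevant comparison correlations:
Imp (methods 1·2): 0.54 vs {0.20, 0.21, 0.52, 0.25} → pass.
Imp (methods 1·3): 0.57 vs {0.20, 0.17, 0.52, 0.30} → pass.
Imp (methods 2·3): 0.33 vs {0.21, 0.17, 0.25, 0.30} → pass.
Hos (methods 1·2): 0.50 vs {0.20, 0.21, 0.23, 0.22} → pass.
Hos (methods 1·3): 0.67 vs {0.20, 0.17, 0.23, 0.11} → pass.
Hos (methods 2·3): 0.53 vs {0.21, 0.17, 0.22, 0.11} → pass.
PC (methods 1·2): 0.62 vs {0.52, 0.25, 0.23, 0.22} → pass.
PC (methods 1·3): 0.37 vs {0.52, 0.30, 0.23, 0.11} → fail.
PC (methods 2·3): 0.35 vs {0.25, 0.30, 0.22, 0.11} → pass.
1 of 9 fail.

1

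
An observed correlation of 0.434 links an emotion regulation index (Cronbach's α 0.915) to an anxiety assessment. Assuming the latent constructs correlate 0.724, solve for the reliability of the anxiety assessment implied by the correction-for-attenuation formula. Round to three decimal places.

0.393

r_true = r_obs / √(r_xx · r_yy) ⇒ 0.724 = 0.434 / √(0.915 · r_yy).
√(0.915 · r_yy) = 0.434 / 0.724 = 0.5994; 0.915 · r_yy = 0.3593; r_yy = 0.3593 / 0.915 ≈ 0.393.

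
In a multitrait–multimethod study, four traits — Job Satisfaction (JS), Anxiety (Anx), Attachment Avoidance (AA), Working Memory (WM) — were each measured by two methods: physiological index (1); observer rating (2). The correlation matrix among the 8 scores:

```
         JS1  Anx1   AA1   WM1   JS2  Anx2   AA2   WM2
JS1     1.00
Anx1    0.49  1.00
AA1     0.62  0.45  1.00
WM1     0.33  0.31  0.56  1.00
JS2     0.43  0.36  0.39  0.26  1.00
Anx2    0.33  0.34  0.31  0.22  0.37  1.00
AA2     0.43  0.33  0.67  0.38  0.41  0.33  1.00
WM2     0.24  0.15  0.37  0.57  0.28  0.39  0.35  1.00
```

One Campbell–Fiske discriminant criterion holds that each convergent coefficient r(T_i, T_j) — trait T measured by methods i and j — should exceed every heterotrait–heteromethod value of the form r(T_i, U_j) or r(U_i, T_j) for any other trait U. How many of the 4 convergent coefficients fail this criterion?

2

Checking each validity diagonal entry against its comparison values:
JS (methods 1·2): 0.43 vs {0.33, 0.36, 0.43, 0.39, 0.24, 0.26} → fail.
Anx (methods 1·2): 0.34 vs {0.36, 0.33, 0.33, 0.31, 0.15, 0.22} → fail.
AA (methods 1·2): 0.67 vs {0.39, 0.43, 0.31, 0.33, 0.37, 0.38} → pass.
WM (methods 1·2): 0.57 vs {0.26, 0.24, 0.22, 0.15, 0.38, 0.37} → pass.
2 of 4 fail.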